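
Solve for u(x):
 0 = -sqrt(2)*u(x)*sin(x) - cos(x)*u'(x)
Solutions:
 u(x) = C1*cos(x)^(sqrt(2))


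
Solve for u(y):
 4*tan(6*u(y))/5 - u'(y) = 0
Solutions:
 u(y) = -asin(C1*exp(24*y/5))/6 + pi/6
 u(y) = asin(C1*exp(24*y/5))/6


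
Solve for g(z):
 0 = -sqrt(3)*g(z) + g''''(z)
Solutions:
 g(z) = C1*exp(-3^(1/8)*z) + C2*exp(3^(1/8)*z) + C3*sin(3^(1/8)*z) + C4*cos(3^(1/8)*z)


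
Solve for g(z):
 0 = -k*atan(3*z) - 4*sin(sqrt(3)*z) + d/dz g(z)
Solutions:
 g(z) = C1 + k*(z*atan(3*z) - log(9*z^2 + 1)/6) - 4*sqrt(3)*cos(sqrt(3)*z)/3


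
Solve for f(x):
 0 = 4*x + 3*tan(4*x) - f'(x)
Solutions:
 f(x) = C1 + 2*x^2 - 3*log(cos(4*x))/4


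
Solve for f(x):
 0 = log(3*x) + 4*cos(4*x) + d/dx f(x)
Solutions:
 f(x) = C1 - x*log(x) - x*log(3) + x - sin(4*x)


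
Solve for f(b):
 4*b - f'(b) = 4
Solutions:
 f(b) = C1 + 2*b^2 - 4*b


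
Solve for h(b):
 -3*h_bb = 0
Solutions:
 h(b) = C1 + C2*b


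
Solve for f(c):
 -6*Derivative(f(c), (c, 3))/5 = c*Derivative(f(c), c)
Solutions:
 f(c) = C1 + Integral(C2*airyai(-5^(1/3)*6^(2/3)*c/6) + C3*airybi(-5^(1/3)*6^(2/3)*c/6), c)


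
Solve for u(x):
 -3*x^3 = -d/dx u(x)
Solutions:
 u(x) = C1 + 3*x^4/4


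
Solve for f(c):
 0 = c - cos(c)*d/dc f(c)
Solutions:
 f(c) = C1 + Integral(c/cos(c), c)


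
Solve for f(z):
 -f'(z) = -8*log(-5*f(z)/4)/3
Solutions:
 -3*Integral(1/(log(-_y) - 2*log(2) + log(5)), (_y, f(z)))/8 = C1 - z


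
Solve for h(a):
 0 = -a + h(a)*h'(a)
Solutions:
 h(a) = -sqrt(C1 + a^2)
 h(a) = sqrt(C1 + a^2)


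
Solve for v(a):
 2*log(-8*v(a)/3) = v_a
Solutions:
 -Integral(1/(log(-_y) - log(3) + 3*log(2)), (_y, v(a)))/2 = C1 - a


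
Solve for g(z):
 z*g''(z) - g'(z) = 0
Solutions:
 g(z) = C1 + C2*z^2


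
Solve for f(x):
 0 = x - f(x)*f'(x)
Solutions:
 f(x) = -sqrt(C1 + x^2)
 f(x) = sqrt(C1 + x^2)


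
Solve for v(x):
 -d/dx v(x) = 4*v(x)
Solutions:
 v(x) = C1*exp(-4*x)


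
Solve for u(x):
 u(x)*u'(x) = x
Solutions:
 u(x) = -sqrt(C1 + x^2)
 u(x) = sqrt(C1 + x^2)


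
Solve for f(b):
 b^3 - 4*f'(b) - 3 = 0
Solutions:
 f(b) = C1 + b^4/16 - 3*b/4


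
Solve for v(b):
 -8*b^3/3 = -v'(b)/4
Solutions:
 v(b) = C1 + 8*b^4/3


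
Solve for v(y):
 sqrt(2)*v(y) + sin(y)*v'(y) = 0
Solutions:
 v(y) = C1*(cos(y) + 1)^(sqrt(2)/2)/(cos(y) - 1)^(sqrt(2)/2)


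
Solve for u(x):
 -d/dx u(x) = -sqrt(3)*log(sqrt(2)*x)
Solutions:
 u(x) = C1 + sqrt(3)*x*log(x) - sqrt(3)*x + sqrt(3)*x*log(2)/2


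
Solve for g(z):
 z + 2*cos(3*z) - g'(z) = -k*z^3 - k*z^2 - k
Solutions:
 g(z) = C1 + k*z^4/4 + k*z^3/3 + k*z + z^2/2 + 2*sin(3*z)/3


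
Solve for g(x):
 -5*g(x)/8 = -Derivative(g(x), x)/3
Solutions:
 g(x) = C1*exp(15*x/8)


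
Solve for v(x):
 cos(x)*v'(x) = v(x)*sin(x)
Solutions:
 v(x) = C1/cos(x)


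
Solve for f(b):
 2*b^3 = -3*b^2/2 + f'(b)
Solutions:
 f(b) = C1 + b^4/2 + b^3/2


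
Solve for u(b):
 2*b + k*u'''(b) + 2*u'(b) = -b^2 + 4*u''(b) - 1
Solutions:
 u(b) = C1 + C2*exp(b*(-sqrt(2)*sqrt(2 - k) + 2)/k) + C3*exp(b*(sqrt(2)*sqrt(2 - k) + 2)/k) - b^3/6 - 3*b^2/2 + b*k/2 - 13*b/2


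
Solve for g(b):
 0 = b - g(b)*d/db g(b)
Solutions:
 g(b) = -sqrt(C1 + b^2)
 g(b) = sqrt(C1 + b^2)


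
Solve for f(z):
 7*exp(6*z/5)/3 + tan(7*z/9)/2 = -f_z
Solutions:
 f(z) = C1 - 35*exp(6*z/5)/18 + 9*log(cos(7*z/9))/14


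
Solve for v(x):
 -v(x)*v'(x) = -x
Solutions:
 v(x) = -sqrt(C1 + x^2)
 v(x) = sqrt(C1 + x^2)


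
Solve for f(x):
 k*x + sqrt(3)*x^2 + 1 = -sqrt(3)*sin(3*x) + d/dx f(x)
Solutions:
 f(x) = C1 + k*x^2/2 + sqrt(3)*x^3/3 + x - sqrt(3)*cos(3*x)/3


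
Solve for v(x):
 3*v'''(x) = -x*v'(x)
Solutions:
 v(x) = C1 + Integral(C2*airyai(-3^(2/3)*x/3) + C3*airybi(-3^(2/3)*x/3), x)


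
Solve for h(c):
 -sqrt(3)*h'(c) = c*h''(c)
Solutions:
 h(c) = C1 + C2*c^(1 - sqrt(3))


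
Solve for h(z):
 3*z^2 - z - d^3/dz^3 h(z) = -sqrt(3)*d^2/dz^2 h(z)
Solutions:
 h(z) = C1 + C2*z + C3*exp(sqrt(3)*z) - sqrt(3)*z^4/12 + z^3*(-6 + sqrt(3))/18 + z^2*(1 - 2*sqrt(3))/6


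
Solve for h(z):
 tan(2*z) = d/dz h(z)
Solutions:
 h(z) = C1 - log(cos(2*z))/2


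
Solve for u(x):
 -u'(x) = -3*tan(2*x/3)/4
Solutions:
 u(x) = C1 - 9*log(cos(2*x/3))/8


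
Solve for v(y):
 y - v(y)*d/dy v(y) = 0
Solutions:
 v(y) = -sqrt(C1 + y^2)
 v(y) = sqrt(C1 + y^2)


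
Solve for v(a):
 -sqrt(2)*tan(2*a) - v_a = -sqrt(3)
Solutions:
 v(a) = C1 + sqrt(3)*a + sqrt(2)*log(cos(2*a))/2


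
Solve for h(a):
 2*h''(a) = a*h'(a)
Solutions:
 h(a) = C1 + C2*erfi(a/2)


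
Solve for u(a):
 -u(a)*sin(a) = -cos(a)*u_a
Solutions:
 u(a) = C1/cos(a)


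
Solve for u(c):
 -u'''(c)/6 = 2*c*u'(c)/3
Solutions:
 u(c) = C1 + Integral(C2*airyai(-2^(2/3)*c) + C3*airybi(-2^(2/3)*c), c)


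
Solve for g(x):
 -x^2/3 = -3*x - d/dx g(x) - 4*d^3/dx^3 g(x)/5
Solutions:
 g(x) = C1 + C2*sin(sqrt(5)*x/2) + C3*cos(sqrt(5)*x/2) + x^3/9 - 3*x^2/2 - 8*x/15


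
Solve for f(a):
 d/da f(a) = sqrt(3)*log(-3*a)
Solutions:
 f(a) = C1 + sqrt(3)*a*log(-a) + sqrt(3)*a*(-1 + log(3))


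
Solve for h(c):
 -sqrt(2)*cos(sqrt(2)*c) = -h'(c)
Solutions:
 h(c) = C1 + sin(sqrt(2)*c)


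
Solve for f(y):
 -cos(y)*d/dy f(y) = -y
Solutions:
 f(y) = C1 + Integral(y/cos(y), y)


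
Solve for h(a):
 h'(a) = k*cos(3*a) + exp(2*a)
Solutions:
 h(a) = C1 + k*sin(3*a)/3 + exp(2*a)/2


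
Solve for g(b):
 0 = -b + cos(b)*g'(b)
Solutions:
 g(b) = C1 + Integral(b/cos(b), b)


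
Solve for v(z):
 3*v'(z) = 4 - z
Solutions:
 v(z) = C1 - z^2/6 + 4*z/3


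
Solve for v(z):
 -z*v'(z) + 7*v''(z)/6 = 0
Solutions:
 v(z) = C1 + C2*erfi(sqrt(21)*z/7)


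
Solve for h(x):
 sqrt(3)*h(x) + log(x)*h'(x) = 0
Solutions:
 h(x) = C1*exp(-sqrt(3)*li(x))


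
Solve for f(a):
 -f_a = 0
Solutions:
 f(a) = C1


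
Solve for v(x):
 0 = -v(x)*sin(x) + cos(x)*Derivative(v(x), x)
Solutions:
 v(x) = C1/cos(x)


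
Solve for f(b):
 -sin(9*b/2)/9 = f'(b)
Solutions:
 f(b) = C1 + 2*cos(9*b/2)/81


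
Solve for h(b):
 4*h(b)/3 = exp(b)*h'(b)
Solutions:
 h(b) = C1*exp(-4*exp(-b)/3)


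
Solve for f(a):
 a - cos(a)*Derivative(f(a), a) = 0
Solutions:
 f(a) = C1 + Integral(a/cos(a), a)


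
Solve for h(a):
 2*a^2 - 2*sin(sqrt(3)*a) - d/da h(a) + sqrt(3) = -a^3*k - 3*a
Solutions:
 h(a) = C1 + a^4*k/4 + 2*a^3/3 + 3*a^2/2 + sqrt(3)*a + 2*sqrt(3)*cos(sqrt(3)*a)/3


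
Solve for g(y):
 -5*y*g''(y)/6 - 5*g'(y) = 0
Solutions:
 g(y) = C1 + C2/y^5


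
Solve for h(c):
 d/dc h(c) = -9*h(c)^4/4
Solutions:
 h(c) = 2^(2/3)*(1/(C1 + 27*c))^(1/3)
 h(c) = (-6^(2/3) - 3*2^(2/3)*3^(1/6)*I)*(1/(C1 + 9*c))^(1/3)/6
 h(c) = (-6^(2/3) + 3*2^(2/3)*3^(1/6)*I)*(1/(C1 + 9*c))^(1/3)/6


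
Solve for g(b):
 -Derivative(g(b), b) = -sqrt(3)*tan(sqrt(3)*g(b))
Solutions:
 g(b) = sqrt(3)*(pi - asin(C1*exp(3*b)))/3
 g(b) = sqrt(3)*asin(C1*exp(3*b))/3


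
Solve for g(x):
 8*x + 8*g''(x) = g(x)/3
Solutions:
 g(x) = C1*exp(-sqrt(6)*x/12) + C2*exp(sqrt(6)*x/12) + 24*x


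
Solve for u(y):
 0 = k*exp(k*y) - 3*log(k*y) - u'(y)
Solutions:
 u(y) = C1 - 3*y*log(k*y) + 3*y + exp(k*y)


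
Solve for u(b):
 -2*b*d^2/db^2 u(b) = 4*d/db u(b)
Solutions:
 u(b) = C1 + C2/b


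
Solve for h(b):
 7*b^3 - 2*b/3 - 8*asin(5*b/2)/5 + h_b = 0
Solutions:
 h(b) = C1 - 7*b^4/4 + b^2/3 + 8*b*asin(5*b/2)/5 + 8*sqrt(4 - 25*b^2)/25


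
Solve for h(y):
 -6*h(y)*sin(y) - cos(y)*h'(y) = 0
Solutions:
 h(y) = C1*cos(y)^6


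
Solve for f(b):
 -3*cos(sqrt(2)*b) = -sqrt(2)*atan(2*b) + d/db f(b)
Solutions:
 f(b) = C1 + sqrt(2)*(b*atan(2*b) - log(4*b^2 + 1)/4) - 3*sqrt(2)*sin(sqrt(2)*b)/2


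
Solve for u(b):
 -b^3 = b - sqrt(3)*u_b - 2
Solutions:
 u(b) = C1 + sqrt(3)*b^4/12 + sqrt(3)*b^2/6 - 2*sqrt(3)*b/3


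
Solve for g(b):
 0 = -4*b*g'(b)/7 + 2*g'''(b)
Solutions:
 g(b) = C1 + Integral(C2*airyai(2^(1/3)*7^(2/3)*b/7) + C3*airybi(2^(1/3)*7^(2/3)*b/7), b)


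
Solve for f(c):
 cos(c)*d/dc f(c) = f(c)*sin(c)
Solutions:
 f(c) = C1/cos(c)


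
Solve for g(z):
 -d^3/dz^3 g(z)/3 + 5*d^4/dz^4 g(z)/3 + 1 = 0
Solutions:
 g(z) = C1 + C2*z + C3*z^2 + C4*exp(z/5) + z^3/2


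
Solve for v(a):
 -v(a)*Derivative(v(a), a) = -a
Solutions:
 v(a) = -sqrt(C1 + a^2)
 v(a) = sqrt(C1 + a^2)


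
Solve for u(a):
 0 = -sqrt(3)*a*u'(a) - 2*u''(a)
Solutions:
 u(a) = C1 + C2*erf(3^(1/4)*a/2)


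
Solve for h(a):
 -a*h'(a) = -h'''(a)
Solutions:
 h(a) = C1 + Integral(C2*airyai(a) + C3*airybi(a), a)


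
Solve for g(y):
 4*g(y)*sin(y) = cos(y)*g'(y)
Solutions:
 g(y) = C1/cos(y)^4


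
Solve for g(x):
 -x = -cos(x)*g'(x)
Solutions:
 g(x) = C1 + Integral(x/cos(x), x)


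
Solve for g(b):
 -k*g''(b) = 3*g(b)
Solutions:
 g(b) = C1*exp(-sqrt(3)*b*sqrt(-1/k)) + C2*exp(sqrt(3)*b*sqrt(-1/k))


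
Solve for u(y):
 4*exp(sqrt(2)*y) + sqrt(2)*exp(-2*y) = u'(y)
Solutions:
 u(y) = C1 + 2*sqrt(2)*exp(sqrt(2)*y) - sqrt(2)*exp(-2*y)/2


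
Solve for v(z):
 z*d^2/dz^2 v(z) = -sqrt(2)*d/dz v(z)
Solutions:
 v(z) = C1 + C2*z^(1 - sqrt(2))


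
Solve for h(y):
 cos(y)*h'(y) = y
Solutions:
 h(y) = C1 + Integral(y/cos(y), y)


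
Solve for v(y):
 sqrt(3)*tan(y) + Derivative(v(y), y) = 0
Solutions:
 v(y) = C1 + sqrt(3)*log(cos(y))


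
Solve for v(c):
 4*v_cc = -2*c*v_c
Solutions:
 v(c) = C1 + C2*erf(c/2)


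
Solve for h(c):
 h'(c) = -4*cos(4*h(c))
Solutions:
 h(c) = -asin((C1 + exp(32*c))/(C1 - exp(32*c)))/4 + pi/4
 h(c) = asin((C1 + exp(32*c))/(C1 - exp(32*c)))/4


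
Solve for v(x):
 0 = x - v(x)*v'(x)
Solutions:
 v(x) = -sqrt(C1 + x^2)
 v(x) = sqrt(C1 + x^2)


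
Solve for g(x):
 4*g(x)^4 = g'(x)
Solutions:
 g(x) = (-1/(C1 + 12*x))^(1/3)
 g(x) = (-1/(C1 + 4*x))^(1/3)*(-3^(2/3) - 3*3^(1/6)*I)/6
 g(x) = (-1/(C1 + 4*x))^(1/3)*(-3^(2/3) + 3*3^(1/6)*I)/6


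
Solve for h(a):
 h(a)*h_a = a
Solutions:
 h(a) = -sqrt(C1 + a^2)
 h(a) = sqrt(C1 + a^2)


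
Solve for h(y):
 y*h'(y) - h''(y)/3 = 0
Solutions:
 h(y) = C1 + C2*erfi(sqrt(6)*y/2)


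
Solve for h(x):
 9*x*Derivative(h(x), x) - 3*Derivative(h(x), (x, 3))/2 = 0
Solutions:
 h(x) = C1 + Integral(C2*airyai(6^(1/3)*x) + C3*airybi(6^(1/3)*x), x)


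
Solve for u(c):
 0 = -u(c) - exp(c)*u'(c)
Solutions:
 u(c) = C1*exp(exp(-c))


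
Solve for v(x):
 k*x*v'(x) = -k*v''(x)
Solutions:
 v(x) = C1 + C2*erf(sqrt(2)*x/2)


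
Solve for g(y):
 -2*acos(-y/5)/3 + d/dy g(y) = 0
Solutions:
 g(y) = C1 + 2*y*acos(-y/5)/3 + 2*sqrt(25 - y^2)/3


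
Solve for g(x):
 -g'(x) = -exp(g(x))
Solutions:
 g(x) = log(-1/(C1 + x))


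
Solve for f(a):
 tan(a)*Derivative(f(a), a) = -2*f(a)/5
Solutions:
 f(a) = C1/sin(a)^(2/5)


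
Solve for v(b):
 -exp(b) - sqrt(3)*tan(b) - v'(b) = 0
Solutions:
 v(b) = C1 - exp(b) + sqrt(3)*log(cos(b))


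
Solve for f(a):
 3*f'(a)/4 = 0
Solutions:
 f(a) = C1


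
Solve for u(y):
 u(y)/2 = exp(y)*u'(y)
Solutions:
 u(y) = C1*exp(-exp(-y)/2)


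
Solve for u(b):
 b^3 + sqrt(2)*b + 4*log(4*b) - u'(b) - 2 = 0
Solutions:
 u(b) = C1 + b^4/4 + sqrt(2)*b^2/2 + 4*b*log(b) - 6*b + b*log(256)


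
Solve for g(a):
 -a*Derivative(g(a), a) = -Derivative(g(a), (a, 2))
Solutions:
 g(a) = C1 + C2*erfi(sqrt(2)*a/2)


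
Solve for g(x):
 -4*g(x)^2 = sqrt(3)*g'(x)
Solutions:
 g(x) = 3/(C1 + 4*sqrt(3)*x)


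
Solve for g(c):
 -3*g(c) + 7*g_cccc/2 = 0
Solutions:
 g(c) = C1*exp(-6^(1/4)*7^(3/4)*c/7) + C2*exp(6^(1/4)*7^(3/4)*c/7) + C3*sin(6^(1/4)*7^(3/4)*c/7) + C4*cos(6^(1/4)*7^(3/4)*c/7)


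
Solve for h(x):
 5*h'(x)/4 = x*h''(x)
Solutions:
 h(x) = C1 + C2*x^(9/4)


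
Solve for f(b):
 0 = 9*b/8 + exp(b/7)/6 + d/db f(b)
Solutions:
 f(b) = C1 - 9*b^2/16 - 7*exp(b/7)/6


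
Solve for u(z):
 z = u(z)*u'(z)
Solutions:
 u(z) = -sqrt(C1 + z^2)
 u(z) = sqrt(C1 + z^2)


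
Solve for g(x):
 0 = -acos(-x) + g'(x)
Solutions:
 g(x) = C1 + x*acos(-x) + sqrt(1 - x^2)


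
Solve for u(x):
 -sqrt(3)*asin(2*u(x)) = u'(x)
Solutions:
 Integral(1/asin(2*_y), (_y, u(x))) = C1 - sqrt(3)*x


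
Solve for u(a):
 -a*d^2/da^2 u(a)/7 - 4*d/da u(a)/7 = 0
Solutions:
 u(a) = C1 + C2/a^3


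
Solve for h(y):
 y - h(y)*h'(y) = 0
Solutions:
 h(y) = -sqrt(C1 + y^2)
 h(y) = sqrt(C1 + y^2)


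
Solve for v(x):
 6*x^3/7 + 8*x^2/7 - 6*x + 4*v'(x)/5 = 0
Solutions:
 v(x) = C1 - 15*x^4/56 - 10*x^3/21 + 15*x^2/4


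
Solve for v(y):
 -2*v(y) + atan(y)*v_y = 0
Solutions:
 v(y) = C1*exp(2*Integral(1/atan(y), y))


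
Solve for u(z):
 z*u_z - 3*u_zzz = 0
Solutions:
 u(z) = C1 + Integral(C2*airyai(3^(2/3)*z/3) + C3*airybi(3^(2/3)*z/3), z)


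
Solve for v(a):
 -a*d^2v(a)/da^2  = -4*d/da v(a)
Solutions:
 v(a) = C1 + C2*a^5


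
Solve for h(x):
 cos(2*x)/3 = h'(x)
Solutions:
 h(x) = C1 + sin(2*x)/6


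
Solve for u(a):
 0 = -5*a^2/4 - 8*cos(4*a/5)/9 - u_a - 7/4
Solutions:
 u(a) = C1 - 5*a^3/12 - 7*a/4 - 10*sin(4*a/5)/9


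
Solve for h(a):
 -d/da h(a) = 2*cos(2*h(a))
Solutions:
 h(a) = -asin((C1 + exp(8*a))/(C1 - exp(8*a)))/2 + pi/2
 h(a) = asin((C1 + exp(8*a))/(C1 - exp(8*a)))/2


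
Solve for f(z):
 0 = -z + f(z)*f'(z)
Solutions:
 f(z) = -sqrt(C1 + z^2)
 f(z) = sqrt(C1 + z^2)


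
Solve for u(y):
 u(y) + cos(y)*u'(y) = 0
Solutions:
 u(y) = C1*sqrt(sin(y) - 1)/sqrt(sin(y) + 1)


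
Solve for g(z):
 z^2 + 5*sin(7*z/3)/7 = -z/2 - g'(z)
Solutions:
 g(z) = C1 - z^3/3 - z^2/4 + 15*cos(7*z/3)/49


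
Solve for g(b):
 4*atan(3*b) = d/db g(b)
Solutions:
 g(b) = C1 + 4*b*atan(3*b) - 2*log(9*b^2 + 1)/3


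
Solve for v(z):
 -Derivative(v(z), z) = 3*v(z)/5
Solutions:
 v(z) = C1*exp(-3*z/5)


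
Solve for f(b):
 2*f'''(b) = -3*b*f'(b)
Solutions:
 f(b) = C1 + Integral(C2*airyai(-2^(2/3)*3^(1/3)*b/2) + C3*airybi(-2^(2/3)*3^(1/3)*b/2), b)


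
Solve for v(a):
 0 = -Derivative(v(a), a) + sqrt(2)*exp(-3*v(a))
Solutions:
 v(a) = log(C1 + 3*sqrt(2)*a)/3
 v(a) = log((-3^(1/3) - 3^(5/6)*I)*(C1 + sqrt(2)*a)^(1/3)/2)
 v(a) = log((-3^(1/3) + 3^(5/6)*I)*(C1 + sqrt(2)*a)^(1/3)/2)


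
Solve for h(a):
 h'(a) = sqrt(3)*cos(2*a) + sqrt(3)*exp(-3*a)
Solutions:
 h(a) = C1 + sqrt(3)*sin(2*a)/2 - sqrt(3)*exp(-3*a)/3


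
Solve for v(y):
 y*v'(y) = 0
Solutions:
 v(y) = C1


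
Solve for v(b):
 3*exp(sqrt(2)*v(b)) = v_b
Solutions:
 v(b) = sqrt(2)*(2*log(-1/(C1 + 3*b)) - log(2))/4


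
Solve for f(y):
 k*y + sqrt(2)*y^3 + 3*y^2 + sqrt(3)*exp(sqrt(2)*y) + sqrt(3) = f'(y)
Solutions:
 f(y) = C1 + k*y^2/2 + sqrt(2)*y^4/4 + y^3 + sqrt(3)*y + sqrt(6)*exp(sqrt(2)*y)/2


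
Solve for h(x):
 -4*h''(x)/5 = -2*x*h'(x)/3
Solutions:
 h(x) = C1 + C2*erfi(sqrt(15)*x/6)


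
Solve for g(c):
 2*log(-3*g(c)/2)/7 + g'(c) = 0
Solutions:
 7*Integral(1/(log(-_y) - log(2) + log(3)), (_y, g(c)))/2 = C1 - c


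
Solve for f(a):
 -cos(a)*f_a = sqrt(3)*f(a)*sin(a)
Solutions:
 f(a) = C1*cos(a)^(sqrt(3))


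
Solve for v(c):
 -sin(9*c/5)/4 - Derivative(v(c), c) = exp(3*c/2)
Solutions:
 v(c) = C1 - 2*exp(3*c/2)/3 + 5*cos(9*c/5)/36


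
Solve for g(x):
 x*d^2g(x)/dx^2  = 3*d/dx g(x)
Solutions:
 g(x) = C1 + C2*x^4


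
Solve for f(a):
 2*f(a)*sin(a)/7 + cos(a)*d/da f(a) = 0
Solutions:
 f(a) = C1*cos(a)^(2/7)


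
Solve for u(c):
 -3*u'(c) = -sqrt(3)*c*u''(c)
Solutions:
 u(c) = C1 + C2*c^(1 + sqrt(3))


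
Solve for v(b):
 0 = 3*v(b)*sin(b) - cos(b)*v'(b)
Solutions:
 v(b) = C1/cos(b)^3


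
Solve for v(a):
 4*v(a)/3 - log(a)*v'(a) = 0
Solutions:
 v(a) = C1*exp(4*li(a)/3)


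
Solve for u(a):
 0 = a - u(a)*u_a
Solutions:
 u(a) = -sqrt(C1 + a^2)
 u(a) = sqrt(C1 + a^2)


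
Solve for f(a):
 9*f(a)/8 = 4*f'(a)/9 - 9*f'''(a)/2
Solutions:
 f(a) = C1*exp(3^(1/3)*a*(32*3^(1/3)/(sqrt(42948417) + 6561)^(1/3) + (sqrt(42948417) + 6561)^(1/3))/108)*sin(3^(1/6)*a*(-3^(2/3)*(sqrt(42948417) + 6561)^(1/3) + 96/(sqrt(42948417) + 6561)^(1/3))/108) + C2*exp(3^(1/3)*a*(32*3^(1/3)/(sqrt(42948417) + 6561)^(1/3) + (sqrt(42948417) + 6561)^(1/3))/108)*cos(3^(1/6)*a*(-3^(2/3)*(sqrt(42948417) + 6561)^(1/3) + 96/(sqrt(42948417) + 6561)^(1/3))/108) + C3*exp(-3^(1/3)*a*(32*3^(1/3)/(sqrt(42948417) + 6561)^(1/3) + (sqrt(42948417) + 6561)^(1/3))/54)


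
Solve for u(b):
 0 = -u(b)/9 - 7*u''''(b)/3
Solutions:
 u(b) = (C1*sin(sqrt(2)*21^(3/4)*b/42) + C2*cos(sqrt(2)*21^(3/4)*b/42))*exp(-sqrt(2)*21^(3/4)*b/42) + (C3*sin(sqrt(2)*21^(3/4)*b/42) + C4*cos(sqrt(2)*21^(3/4)*b/42))*exp(sqrt(2)*21^(3/4)*b/42)


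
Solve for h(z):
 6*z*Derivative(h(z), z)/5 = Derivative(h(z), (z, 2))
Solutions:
 h(z) = C1 + C2*erfi(sqrt(15)*z/5)


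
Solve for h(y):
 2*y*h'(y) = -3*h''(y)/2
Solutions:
 h(y) = C1 + C2*erf(sqrt(6)*y/3)


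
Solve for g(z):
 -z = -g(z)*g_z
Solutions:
 g(z) = -sqrt(C1 + z^2)
 g(z) = sqrt(C1 + z^2)


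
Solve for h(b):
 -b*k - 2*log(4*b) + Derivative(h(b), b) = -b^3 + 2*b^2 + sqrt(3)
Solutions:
 h(b) = C1 - b^4/4 + 2*b^3/3 + b^2*k/2 + 2*b*log(b) - 2*b + sqrt(3)*b + b*log(16)


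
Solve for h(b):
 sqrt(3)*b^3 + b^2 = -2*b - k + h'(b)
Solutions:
 h(b) = C1 + sqrt(3)*b^4/4 + b^3/3 + b^2 + b*k


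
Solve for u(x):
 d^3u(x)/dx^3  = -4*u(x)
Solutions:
 u(x) = C3*exp(-2^(2/3)*x) + (C1*sin(2^(2/3)*sqrt(3)*x/2) + C2*cos(2^(2/3)*sqrt(3)*x/2))*exp(2^(2/3)*x/2)


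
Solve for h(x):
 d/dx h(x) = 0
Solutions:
 h(x) = C1


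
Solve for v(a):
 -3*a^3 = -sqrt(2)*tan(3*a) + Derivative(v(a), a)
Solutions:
 v(a) = C1 - 3*a^4/4 - sqrt(2)*log(cos(3*a))/3


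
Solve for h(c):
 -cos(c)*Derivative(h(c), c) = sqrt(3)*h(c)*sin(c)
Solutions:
 h(c) = C1*cos(c)^(sqrt(3))


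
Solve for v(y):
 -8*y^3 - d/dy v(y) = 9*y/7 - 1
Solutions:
 v(y) = C1 - 2*y^4 - 9*y^2/14 + y


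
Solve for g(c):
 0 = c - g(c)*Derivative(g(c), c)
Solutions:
 g(c) = -sqrt(C1 + c^2)
 g(c) = sqrt(C1 + c^2)


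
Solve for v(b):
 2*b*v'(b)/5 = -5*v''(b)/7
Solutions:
 v(b) = C1 + C2*erf(sqrt(7)*b/5)


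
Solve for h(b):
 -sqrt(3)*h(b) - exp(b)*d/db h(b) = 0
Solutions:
 h(b) = C1*exp(sqrt(3)*exp(-b))


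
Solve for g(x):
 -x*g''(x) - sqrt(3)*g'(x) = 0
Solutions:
 g(x) = C1 + C2*x^(1 - sqrt(3))


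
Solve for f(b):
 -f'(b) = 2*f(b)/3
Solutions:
 f(b) = C1*exp(-2*b/3)


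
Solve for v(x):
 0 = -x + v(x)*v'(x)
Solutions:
 v(x) = -sqrt(C1 + x^2)
 v(x) = sqrt(C1 + x^2)


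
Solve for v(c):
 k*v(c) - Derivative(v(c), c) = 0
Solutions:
 v(c) = C1*exp(c*k)


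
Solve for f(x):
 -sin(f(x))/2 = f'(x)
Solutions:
 f(x) = -acos((-C1 - exp(x))/(C1 - exp(x))) + 2*pi
 f(x) = acos((-C1 - exp(x))/(C1 - exp(x)))


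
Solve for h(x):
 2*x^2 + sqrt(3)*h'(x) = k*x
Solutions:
 h(x) = C1 + sqrt(3)*k*x^2/6 - 2*sqrt(3)*x^3/9


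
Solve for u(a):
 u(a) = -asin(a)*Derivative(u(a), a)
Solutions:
 u(a) = C1*exp(-Integral(1/asin(a), a))


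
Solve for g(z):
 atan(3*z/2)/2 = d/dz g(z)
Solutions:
 g(z) = C1 + z*atan(3*z/2)/2 - log(9*z^2 + 4)/6


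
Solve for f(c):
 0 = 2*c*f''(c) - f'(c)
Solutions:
 f(c) = C1 + C2*c^(3/2)


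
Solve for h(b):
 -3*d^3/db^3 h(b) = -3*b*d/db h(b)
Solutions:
 h(b) = C1 + Integral(C2*airyai(b) + C3*airybi(b), b)


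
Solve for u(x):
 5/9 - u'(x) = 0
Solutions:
 u(x) = C1 + 5*x/9


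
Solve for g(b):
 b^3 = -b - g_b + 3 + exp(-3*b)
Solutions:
 g(b) = C1 - b^4/4 - b^2/2 + 3*b - exp(-3*b)/3


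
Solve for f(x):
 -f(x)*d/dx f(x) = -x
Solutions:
 f(x) = -sqrt(C1 + x^2)
 f(x) = sqrt(C1 + x^2)


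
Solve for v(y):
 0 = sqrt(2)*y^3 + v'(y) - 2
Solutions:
 v(y) = C1 - sqrt(2)*y^4/4 + 2*y


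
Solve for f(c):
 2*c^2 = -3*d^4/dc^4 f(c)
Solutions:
 f(c) = C1 + C2*c + C3*c^2 + C4*c^3 - c^6/540


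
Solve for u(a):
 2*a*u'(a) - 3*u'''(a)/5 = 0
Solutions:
 u(a) = C1 + Integral(C2*airyai(10^(1/3)*3^(2/3)*a/3) + C3*airybi(10^(1/3)*3^(2/3)*a/3), a)


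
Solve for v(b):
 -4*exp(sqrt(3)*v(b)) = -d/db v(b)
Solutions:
 v(b) = sqrt(3)*(2*log(-1/(C1 + 4*b)) - log(3))/6


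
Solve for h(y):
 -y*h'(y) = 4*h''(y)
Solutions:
 h(y) = C1 + C2*erf(sqrt(2)*y/4)


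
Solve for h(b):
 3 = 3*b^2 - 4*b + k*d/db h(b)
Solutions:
 h(b) = C1 - b^3/k + 2*b^2/k + 3*b/k


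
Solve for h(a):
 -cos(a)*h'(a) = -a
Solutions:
 h(a) = C1 + Integral(a/cos(a), a)


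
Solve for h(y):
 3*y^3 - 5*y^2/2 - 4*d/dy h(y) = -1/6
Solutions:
 h(y) = C1 + 3*y^4/16 - 5*y^3/24 + y/24


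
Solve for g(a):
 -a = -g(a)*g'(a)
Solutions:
 g(a) = -sqrt(C1 + a^2)
 g(a) = sqrt(C1 + a^2)


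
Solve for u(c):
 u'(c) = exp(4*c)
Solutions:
 u(c) = C1 + exp(4*c)/4


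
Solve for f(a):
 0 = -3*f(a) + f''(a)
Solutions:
 f(a) = C1*exp(-sqrt(3)*a) + C2*exp(sqrt(3)*a)


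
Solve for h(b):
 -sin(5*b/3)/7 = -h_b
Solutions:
 h(b) = C1 - 3*cos(5*b/3)/35


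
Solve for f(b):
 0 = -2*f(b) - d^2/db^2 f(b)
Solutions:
 f(b) = C1*sin(sqrt(2)*b) + C2*cos(sqrt(2)*b)


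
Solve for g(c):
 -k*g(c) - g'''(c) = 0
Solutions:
 g(c) = C1*exp(c*(-k)^(1/3)) + C2*exp(c*(-k)^(1/3)*(-1 + sqrt(3)*I)/2) + C3*exp(-c*(-k)^(1/3)*(1 + sqrt(3)*I)/2)


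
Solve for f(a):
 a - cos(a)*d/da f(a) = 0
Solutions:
 f(a) = C1 + Integral(a/cos(a), a)


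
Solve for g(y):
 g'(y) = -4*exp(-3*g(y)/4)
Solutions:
 g(y) = 4*log(C1 - 3*y)/3
 g(y) = 4*log((-1 - sqrt(3)*I)*(C1 - 3*y)^(1/3)/2)
 g(y) = 4*log((-1 + sqrt(3)*I)*(C1 - 3*y)^(1/3)/2)


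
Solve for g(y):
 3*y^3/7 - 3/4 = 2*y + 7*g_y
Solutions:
 g(y) = C1 + 3*y^4/196 - y^2/7 - 3*y/28


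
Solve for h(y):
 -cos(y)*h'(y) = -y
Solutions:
 h(y) = C1 + Integral(y/cos(y), y)


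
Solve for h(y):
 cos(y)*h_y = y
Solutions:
 h(y) = C1 + Integral(y/cos(y), y)


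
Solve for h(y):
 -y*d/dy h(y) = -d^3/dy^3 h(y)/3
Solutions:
 h(y) = C1 + Integral(C2*airyai(3^(1/3)*y) + C3*airybi(3^(1/3)*y), y)


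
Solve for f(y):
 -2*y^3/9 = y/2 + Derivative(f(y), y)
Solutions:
 f(y) = C1 - y^4/18 - y^2/4


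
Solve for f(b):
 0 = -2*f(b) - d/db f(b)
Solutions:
 f(b) = C1*exp(-2*b)


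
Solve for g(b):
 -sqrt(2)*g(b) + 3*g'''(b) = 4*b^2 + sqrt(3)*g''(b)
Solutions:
 g(b) = C1*exp(b*(-12^(1/3)*(2*sqrt(3) + 81*sqrt(2) + sqrt(-12 + (2*sqrt(3) + 81*sqrt(2))^2))^(1/3) - 2*18^(1/3)/(2*sqrt(3) + 81*sqrt(2) + sqrt(-12 + (2*sqrt(3) + 81*sqrt(2))^2))^(1/3) + 4*sqrt(3))/36)*sin(2^(1/3)*3^(1/6)*b*(-2^(1/3)*3^(2/3)*(2*sqrt(3) + 81*sqrt(2) + sqrt(-12 + (2*sqrt(3) + 81*sqrt(2))^2))^(1/3) + 6/(2*sqrt(3) + 81*sqrt(2) + sqrt(-12 + (2*sqrt(3) + 81*sqrt(2))^2))^(1/3))/36) + C2*exp(b*(-12^(1/3)*(2*sqrt(3) + 81*sqrt(2) + sqrt(-12 + (2*sqrt(3) + 81*sqrt(2))^2))^(1/3) - 2*18^(1/3)/(2*sqrt(3) + 81*sqrt(2) + sqrt(-12 + (2*sqrt(3) + 81*sqrt(2))^2))^(1/3) + 4*sqrt(3))/36)*cos(2^(1/3)*3^(1/6)*b*(-2^(1/3)*3^(2/3)*(2*sqrt(3) + 81*sqrt(2) + sqrt(-12 + (2*sqrt(3) + 81*sqrt(2))^2))^(1/3) + 6/(2*sqrt(3) + 81*sqrt(2) + sqrt(-12 + (2*sqrt(3) + 81*sqrt(2))^2))^(1/3))/36) + C3*exp(b*(2*18^(1/3)/(2*sqrt(3) + 81*sqrt(2) + sqrt(-12 + (2*sqrt(3) + 81*sqrt(2))^2))^(1/3) + 2*sqrt(3) + 12^(1/3)*(2*sqrt(3) + 81*sqrt(2) + sqrt(-12 + (2*sqrt(3) + 81*sqrt(2))^2))^(1/3))/18) - 2*sqrt(2)*b^2 + 4*sqrt(3)


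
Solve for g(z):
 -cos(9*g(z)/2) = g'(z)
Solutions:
 g(z) = -2*asin((C1 + exp(9*z))/(C1 - exp(9*z)))/9 + 2*pi/9
 g(z) = 2*asin((C1 + exp(9*z))/(C1 - exp(9*z)))/9


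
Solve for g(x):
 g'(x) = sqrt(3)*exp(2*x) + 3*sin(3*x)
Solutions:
 g(x) = C1 + sqrt(3)*exp(2*x)/2 - cos(3*x)


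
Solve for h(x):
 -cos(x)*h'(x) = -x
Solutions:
 h(x) = C1 + Integral(x/cos(x), x)


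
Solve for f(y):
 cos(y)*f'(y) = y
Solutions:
 f(y) = C1 + Integral(y/cos(y), y)


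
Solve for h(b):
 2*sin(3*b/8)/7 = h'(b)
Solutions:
 h(b) = C1 - 16*cos(3*b/8)/21


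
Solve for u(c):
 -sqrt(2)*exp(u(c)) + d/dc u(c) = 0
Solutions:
 u(c) = log(-1/(C1 + sqrt(2)*c))


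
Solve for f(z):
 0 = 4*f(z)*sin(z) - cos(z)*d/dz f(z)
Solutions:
 f(z) = C1/cos(z)^4


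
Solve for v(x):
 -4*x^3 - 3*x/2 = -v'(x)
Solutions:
 v(x) = C1 + x^4 + 3*x^2/4


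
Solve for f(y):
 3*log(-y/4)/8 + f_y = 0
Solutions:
 f(y) = C1 - 3*y*log(-y)/8 + 3*y*(1 + 2*log(2))/8


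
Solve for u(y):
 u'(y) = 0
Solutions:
 u(y) = C1


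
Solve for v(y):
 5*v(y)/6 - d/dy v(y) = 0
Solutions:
 v(y) = C1*exp(5*y/6)


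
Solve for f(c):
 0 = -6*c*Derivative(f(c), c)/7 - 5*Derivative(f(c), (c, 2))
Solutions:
 f(c) = C1 + C2*erf(sqrt(105)*c/35)


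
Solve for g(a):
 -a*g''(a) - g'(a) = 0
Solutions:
 g(a) = C1 + C2*log(a)


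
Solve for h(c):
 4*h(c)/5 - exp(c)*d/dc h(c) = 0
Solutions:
 h(c) = C1*exp(-4*exp(-c)/5)


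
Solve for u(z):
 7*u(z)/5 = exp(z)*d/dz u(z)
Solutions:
 u(z) = C1*exp(-7*exp(-z)/5)


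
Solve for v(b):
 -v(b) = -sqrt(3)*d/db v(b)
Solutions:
 v(b) = C1*exp(sqrt(3)*b/3)


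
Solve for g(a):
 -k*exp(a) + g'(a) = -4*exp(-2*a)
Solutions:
 g(a) = C1 + k*exp(a) + 2*exp(-2*a)


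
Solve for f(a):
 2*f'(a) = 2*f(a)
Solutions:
 f(a) = C1*exp(a)


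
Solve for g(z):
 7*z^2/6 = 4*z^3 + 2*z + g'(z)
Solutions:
 g(z) = C1 - z^4 + 7*z^3/18 - z^2


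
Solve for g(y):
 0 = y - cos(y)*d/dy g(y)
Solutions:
 g(y) = C1 + Integral(y/cos(y), y)


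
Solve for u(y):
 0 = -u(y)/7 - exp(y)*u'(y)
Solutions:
 u(y) = C1*exp(exp(-y)/7)


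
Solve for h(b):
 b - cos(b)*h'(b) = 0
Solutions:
 h(b) = C1 + Integral(b/cos(b), b)


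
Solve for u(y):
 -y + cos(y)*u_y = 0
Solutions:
 u(y) = C1 + Integral(y/cos(y), y)


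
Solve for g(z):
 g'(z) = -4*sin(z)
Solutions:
 g(z) = C1 + 4*cos(z)


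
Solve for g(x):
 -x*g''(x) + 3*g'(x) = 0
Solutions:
 g(x) = C1 + C2*x^4


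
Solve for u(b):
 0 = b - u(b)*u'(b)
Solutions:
 u(b) = -sqrt(C1 + b^2)
 u(b) = sqrt(C1 + b^2)


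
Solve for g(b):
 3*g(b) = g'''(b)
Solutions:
 g(b) = C3*exp(3^(1/3)*b) + (C1*sin(3^(5/6)*b/2) + C2*cos(3^(5/6)*b/2))*exp(-3^(1/3)*b/2)


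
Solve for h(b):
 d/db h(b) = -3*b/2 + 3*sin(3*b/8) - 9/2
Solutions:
 h(b) = C1 - 3*b^2/4 - 9*b/2 - 8*cos(3*b/8)


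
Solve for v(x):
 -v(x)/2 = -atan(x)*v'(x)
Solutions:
 v(x) = C1*exp(Integral(1/atan(x), x)/2)


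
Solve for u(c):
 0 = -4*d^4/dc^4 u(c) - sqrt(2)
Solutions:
 u(c) = C1 + C2*c + C3*c^2 + C4*c^3 - sqrt(2)*c^4/96


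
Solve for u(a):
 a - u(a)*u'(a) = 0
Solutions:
 u(a) = -sqrt(C1 + a^2)
 u(a) = sqrt(C1 + a^2)


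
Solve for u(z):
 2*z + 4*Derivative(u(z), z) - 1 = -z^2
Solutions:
 u(z) = C1 - z^3/12 - z^2/4 + z/4


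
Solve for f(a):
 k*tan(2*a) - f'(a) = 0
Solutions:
 f(a) = C1 - k*log(cos(2*a))/2


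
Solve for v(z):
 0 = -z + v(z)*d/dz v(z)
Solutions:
 v(z) = -sqrt(C1 + z^2)
 v(z) = sqrt(C1 + z^2)


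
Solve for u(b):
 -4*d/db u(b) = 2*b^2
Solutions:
 u(b) = C1 - b^3/6


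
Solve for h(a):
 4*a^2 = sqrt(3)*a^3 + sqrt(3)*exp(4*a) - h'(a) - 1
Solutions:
 h(a) = C1 + sqrt(3)*a^4/4 - 4*a^3/3 - a + sqrt(3)*exp(4*a)/4


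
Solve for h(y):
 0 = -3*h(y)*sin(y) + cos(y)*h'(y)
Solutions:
 h(y) = C1/cos(y)^3


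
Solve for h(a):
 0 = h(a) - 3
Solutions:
 h(a) = 3


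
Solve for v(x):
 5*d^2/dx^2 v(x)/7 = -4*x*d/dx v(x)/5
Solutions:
 v(x) = C1 + C2*erf(sqrt(14)*x/5)


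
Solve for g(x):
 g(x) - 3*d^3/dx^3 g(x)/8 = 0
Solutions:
 g(x) = C3*exp(2*3^(2/3)*x/3) + (C1*sin(3^(1/6)*x) + C2*cos(3^(1/6)*x))*exp(-3^(2/3)*x/3)


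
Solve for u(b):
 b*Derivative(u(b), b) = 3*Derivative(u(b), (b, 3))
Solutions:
 u(b) = C1 + Integral(C2*airyai(3^(2/3)*b/3) + C3*airybi(3^(2/3)*b/3), b)


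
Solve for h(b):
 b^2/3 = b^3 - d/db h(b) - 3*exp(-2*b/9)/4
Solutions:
 h(b) = C1 + b^4/4 - b^3/9 + 27*exp(-2*b/9)/8


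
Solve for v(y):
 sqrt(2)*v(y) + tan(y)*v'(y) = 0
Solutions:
 v(y) = C1/sin(y)^(sqrt(2))


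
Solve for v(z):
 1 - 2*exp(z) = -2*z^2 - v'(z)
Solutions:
 v(z) = C1 - 2*z^3/3 - z + 2*exp(z)


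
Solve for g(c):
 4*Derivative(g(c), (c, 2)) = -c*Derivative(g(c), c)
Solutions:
 g(c) = C1 + C2*erf(sqrt(2)*c/4)


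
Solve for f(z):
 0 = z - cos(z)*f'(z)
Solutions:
 f(z) = C1 + Integral(z/cos(z), z)


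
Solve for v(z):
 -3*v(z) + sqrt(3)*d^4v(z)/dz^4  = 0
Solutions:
 v(z) = C1*exp(-3^(1/8)*z) + C2*exp(3^(1/8)*z) + C3*sin(3^(1/8)*z) + C4*cos(3^(1/8)*z)


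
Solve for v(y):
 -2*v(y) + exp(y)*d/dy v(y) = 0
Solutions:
 v(y) = C1*exp(-2*exp(-y))


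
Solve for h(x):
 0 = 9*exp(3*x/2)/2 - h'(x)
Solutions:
 h(x) = C1 + 3*exp(3*x/2)


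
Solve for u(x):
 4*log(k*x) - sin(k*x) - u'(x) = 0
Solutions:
 u(x) = C1 + 4*x*log(k*x) - 4*x - Piecewise((-cos(k*x)/k, Ne(k, 0)), (0, True))


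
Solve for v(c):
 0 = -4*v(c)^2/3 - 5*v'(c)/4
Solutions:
 v(c) = 15/(C1 + 16*c)


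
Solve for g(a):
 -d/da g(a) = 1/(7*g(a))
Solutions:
 g(a) = -sqrt(C1 - 14*a)/7
 g(a) = sqrt(C1 - 14*a)/7


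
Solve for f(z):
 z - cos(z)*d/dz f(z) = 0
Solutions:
 f(z) = C1 + Integral(z/cos(z), z)


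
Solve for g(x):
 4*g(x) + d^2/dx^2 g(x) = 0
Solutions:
 g(x) = C1*sin(2*x) + C2*cos(2*x)


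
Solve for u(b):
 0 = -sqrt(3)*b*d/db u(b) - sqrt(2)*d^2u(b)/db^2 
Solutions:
 u(b) = C1 + C2*erf(6^(1/4)*b/2)


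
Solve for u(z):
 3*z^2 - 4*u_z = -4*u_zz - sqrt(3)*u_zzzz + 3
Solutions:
 u(z) = C1 + C2*exp(-2^(1/3)*z*(-2*6^(1/3)/(9 + sqrt(16*sqrt(3) + 81))^(1/3) + 3^(1/6)*(9 + sqrt(16*sqrt(3) + 81))^(1/3))/6)*sin(2^(1/3)*z*(2*2^(1/3)*3^(5/6)/(9 + sqrt(16*sqrt(3) + 81))^(1/3) + 3^(2/3)*(9 + sqrt(16*sqrt(3) + 81))^(1/3))/6) + C3*exp(-2^(1/3)*z*(-2*6^(1/3)/(9 + sqrt(16*sqrt(3) + 81))^(1/3) + 3^(1/6)*(9 + sqrt(16*sqrt(3) + 81))^(1/3))/6)*cos(2^(1/3)*z*(2*2^(1/3)*3^(5/6)/(9 + sqrt(16*sqrt(3) + 81))^(1/3) + 3^(2/3)*(9 + sqrt(16*sqrt(3) + 81))^(1/3))/6) + C4*exp(2^(1/3)*z*(-2*6^(1/3)/(9 + sqrt(16*sqrt(3) + 81))^(1/3) + 3^(1/6)*(9 + sqrt(16*sqrt(3) + 81))^(1/3))/3) + z^3/4 + 3*z^2/4 + 3*z/4


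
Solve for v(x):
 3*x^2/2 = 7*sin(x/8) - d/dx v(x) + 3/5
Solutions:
 v(x) = C1 - x^3/2 + 3*x/5 - 56*cos(x/8)


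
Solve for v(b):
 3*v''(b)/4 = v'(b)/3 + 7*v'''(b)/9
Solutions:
 v(b) = C1 + (C2*sin(sqrt(615)*b/56) + C3*cos(sqrt(615)*b/56))*exp(27*b/56)


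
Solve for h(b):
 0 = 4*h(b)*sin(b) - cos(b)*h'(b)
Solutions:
 h(b) = C1/cos(b)^4


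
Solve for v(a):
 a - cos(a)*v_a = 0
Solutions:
 v(a) = C1 + Integral(a/cos(a), a)


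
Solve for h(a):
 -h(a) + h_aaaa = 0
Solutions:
 h(a) = C1*exp(-a) + C2*exp(a) + C3*sin(a) + C4*cos(a)


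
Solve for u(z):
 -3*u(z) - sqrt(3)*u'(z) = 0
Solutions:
 u(z) = C1*exp(-sqrt(3)*z)


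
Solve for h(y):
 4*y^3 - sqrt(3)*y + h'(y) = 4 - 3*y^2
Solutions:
 h(y) = C1 - y^4 - y^3 + sqrt(3)*y^2/2 + 4*y


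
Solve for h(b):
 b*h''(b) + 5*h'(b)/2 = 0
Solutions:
 h(b) = C1 + C2/b^(3/2)


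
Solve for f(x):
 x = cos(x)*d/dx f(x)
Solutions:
 f(x) = C1 + Integral(x/cos(x), x)


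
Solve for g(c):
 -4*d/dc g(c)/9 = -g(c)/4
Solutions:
 g(c) = C1*exp(9*c/16)


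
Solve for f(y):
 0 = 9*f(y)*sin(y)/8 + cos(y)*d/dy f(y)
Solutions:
 f(y) = C1*cos(y)^(9/8)


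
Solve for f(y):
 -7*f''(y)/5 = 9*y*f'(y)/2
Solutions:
 f(y) = C1 + C2*erf(3*sqrt(35)*y/14)


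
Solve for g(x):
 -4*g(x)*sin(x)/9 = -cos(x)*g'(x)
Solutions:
 g(x) = C1/cos(x)^(4/9)


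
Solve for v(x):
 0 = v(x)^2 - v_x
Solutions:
 v(x) = -1/(C1 + x)


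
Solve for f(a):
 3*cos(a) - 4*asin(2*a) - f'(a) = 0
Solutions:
 f(a) = C1 - 4*a*asin(2*a) - 2*sqrt(1 - 4*a^2) + 3*sin(a)


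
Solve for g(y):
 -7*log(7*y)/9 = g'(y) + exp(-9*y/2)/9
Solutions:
 g(y) = C1 - 7*y*log(y)/9 + 7*y*(1 - log(7))/9 + 2*exp(-9*y/2)/81


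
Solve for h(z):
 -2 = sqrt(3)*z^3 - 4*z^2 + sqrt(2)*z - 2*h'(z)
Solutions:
 h(z) = C1 + sqrt(3)*z^4/8 - 2*z^3/3 + sqrt(2)*z^2/4 + z


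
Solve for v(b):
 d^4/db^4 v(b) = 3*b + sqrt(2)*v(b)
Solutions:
 v(b) = C1*exp(-2^(1/8)*b) + C2*exp(2^(1/8)*b) + C3*sin(2^(1/8)*b) + C4*cos(2^(1/8)*b) - 3*sqrt(2)*b/2


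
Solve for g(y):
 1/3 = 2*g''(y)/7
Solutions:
 g(y) = C1 + C2*y + 7*y^2/12


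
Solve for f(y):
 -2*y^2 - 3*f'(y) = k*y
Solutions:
 f(y) = C1 - k*y^2/6 - 2*y^3/9


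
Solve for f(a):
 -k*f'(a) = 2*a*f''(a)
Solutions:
 f(a) = C1 + a^(1 - re(k)/2)*(C2*sin(log(a)*Abs(im(k))/2) + C3*cos(log(a)*im(k)/2))


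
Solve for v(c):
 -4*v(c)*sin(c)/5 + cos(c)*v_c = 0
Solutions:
 v(c) = C1/cos(c)^(4/5)


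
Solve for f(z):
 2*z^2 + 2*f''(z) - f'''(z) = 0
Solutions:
 f(z) = C1 + C2*z + C3*exp(2*z) - z^4/12 - z^3/6 - z^2/4


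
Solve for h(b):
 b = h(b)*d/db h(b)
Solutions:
 h(b) = -sqrt(C1 + b^2)
 h(b) = sqrt(C1 + b^2)


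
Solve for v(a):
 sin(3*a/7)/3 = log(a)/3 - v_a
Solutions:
 v(a) = C1 + a*log(a)/3 - a/3 + 7*cos(3*a/7)/9


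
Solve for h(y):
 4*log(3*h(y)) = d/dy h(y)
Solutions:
 -Integral(1/(log(_y) + log(3)), (_y, h(y)))/4 = C1 - y


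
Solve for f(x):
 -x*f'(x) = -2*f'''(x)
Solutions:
 f(x) = C1 + Integral(C2*airyai(2^(2/3)*x/2) + C3*airybi(2^(2/3)*x/2), x)


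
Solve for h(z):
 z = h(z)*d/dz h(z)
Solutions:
 h(z) = -sqrt(C1 + z^2)
 h(z) = sqrt(C1 + z^2)


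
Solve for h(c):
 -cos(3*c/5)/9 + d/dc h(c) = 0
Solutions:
 h(c) = C1 + 5*sin(3*c/5)/27


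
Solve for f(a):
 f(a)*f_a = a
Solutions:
 f(a) = -sqrt(C1 + a^2)
 f(a) = sqrt(C1 + a^2)


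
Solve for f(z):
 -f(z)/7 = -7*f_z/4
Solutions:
 f(z) = C1*exp(4*z/49)


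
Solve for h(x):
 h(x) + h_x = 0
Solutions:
 h(x) = C1*exp(-x)


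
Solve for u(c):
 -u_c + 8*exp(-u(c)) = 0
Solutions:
 u(c) = log(C1 + 8*c)


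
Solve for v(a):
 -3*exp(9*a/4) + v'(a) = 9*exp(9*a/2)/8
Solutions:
 v(a) = C1 + 4*exp(9*a/4)/3 + exp(9*a/2)/4


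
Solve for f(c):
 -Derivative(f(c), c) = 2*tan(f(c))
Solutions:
 f(c) = pi - asin(C1*exp(-2*c))
 f(c) = asin(C1*exp(-2*c))


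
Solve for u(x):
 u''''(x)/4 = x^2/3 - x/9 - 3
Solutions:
 u(x) = C1 + C2*x + C3*x^2 + C4*x^3 + x^6/270 - x^5/270 - x^4/2


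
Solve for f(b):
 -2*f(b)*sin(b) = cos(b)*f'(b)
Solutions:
 f(b) = C1*cos(b)^2


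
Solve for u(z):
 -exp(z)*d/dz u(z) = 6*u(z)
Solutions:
 u(z) = C1*exp(6*exp(-z))


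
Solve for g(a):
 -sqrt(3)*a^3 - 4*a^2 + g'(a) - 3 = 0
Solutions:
 g(a) = C1 + sqrt(3)*a^4/4 + 4*a^3/3 + 3*a


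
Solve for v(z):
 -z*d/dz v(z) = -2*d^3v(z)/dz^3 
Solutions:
 v(z) = C1 + Integral(C2*airyai(2^(2/3)*z/2) + C3*airybi(2^(2/3)*z/2), z)


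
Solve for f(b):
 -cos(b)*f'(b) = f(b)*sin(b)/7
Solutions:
 f(b) = C1*cos(b)^(1/7)


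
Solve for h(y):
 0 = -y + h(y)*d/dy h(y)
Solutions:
 h(y) = -sqrt(C1 + y^2)
 h(y) = sqrt(C1 + y^2)


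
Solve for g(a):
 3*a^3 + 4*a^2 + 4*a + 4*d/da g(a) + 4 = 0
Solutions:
 g(a) = C1 - 3*a^4/16 - a^3/3 - a^2/2 - a


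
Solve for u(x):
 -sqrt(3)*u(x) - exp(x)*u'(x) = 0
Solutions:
 u(x) = C1*exp(sqrt(3)*exp(-x))


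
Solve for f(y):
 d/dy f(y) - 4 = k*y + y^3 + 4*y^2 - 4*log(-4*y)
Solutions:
 f(y) = C1 + k*y^2/2 + y^4/4 + 4*y^3/3 - 4*y*log(-y) + 8*y*(1 - log(2))


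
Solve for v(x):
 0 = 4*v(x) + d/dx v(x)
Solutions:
 v(x) = C1*exp(-4*x)


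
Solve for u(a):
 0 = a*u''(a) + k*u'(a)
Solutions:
 u(a) = C1 + a^(1 - re(k))*(C2*sin(log(a)*Abs(im(k))) + C3*cos(log(a)*im(k)))


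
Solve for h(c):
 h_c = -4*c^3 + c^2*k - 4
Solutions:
 h(c) = C1 - c^4 + c^3*k/3 - 4*c


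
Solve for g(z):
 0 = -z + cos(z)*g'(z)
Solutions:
 g(z) = C1 + Integral(z/cos(z), z)


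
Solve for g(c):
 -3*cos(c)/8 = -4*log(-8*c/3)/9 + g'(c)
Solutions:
 g(c) = C1 + 4*c*log(-c)/9 - 4*c*log(3)/9 - 4*c/9 + 4*c*log(2)/3 - 3*sin(c)/8


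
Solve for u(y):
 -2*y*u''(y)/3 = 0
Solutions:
 u(y) = C1 + C2*y


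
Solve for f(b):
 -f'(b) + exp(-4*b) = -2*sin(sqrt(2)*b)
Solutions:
 f(b) = C1 - sqrt(2)*cos(sqrt(2)*b) - exp(-4*b)/4


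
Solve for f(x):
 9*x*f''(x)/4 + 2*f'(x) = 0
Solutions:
 f(x) = C1 + C2*x^(1/9)


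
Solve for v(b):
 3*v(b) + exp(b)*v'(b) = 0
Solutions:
 v(b) = C1*exp(3*exp(-b))


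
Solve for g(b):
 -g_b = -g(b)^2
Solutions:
 g(b) = -1/(C1 + b)


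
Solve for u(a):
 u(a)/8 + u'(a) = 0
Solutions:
 u(a) = C1*exp(-a/8)


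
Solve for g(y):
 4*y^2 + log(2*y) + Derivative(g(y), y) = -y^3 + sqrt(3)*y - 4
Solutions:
 g(y) = C1 - y^4/4 - 4*y^3/3 + sqrt(3)*y^2/2 - y*log(y) - 3*y - y*log(2)


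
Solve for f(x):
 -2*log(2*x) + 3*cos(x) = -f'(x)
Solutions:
 f(x) = C1 + 2*x*log(x) - 2*x + 2*x*log(2) - 3*sin(x)


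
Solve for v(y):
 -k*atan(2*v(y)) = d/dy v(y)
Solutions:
 Integral(1/atan(2*_y), (_y, v(y))) = C1 - k*y


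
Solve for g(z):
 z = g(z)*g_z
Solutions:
 g(z) = -sqrt(C1 + z^2)
 g(z) = sqrt(C1 + z^2)


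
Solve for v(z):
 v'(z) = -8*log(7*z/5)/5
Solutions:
 v(z) = C1 - 8*z*log(z)/5 - 8*z*log(7)/5 + 8*z/5 + 8*z*log(5)/5


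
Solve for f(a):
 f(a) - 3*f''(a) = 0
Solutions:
 f(a) = C1*exp(-sqrt(3)*a/3) + C2*exp(sqrt(3)*a/3)


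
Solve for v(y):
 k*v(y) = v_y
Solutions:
 v(y) = C1*exp(k*y)


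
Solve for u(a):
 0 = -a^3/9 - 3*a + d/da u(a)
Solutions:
 u(a) = C1 + a^4/36 + 3*a^2/2


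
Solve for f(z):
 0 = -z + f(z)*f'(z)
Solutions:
 f(z) = -sqrt(C1 + z^2)
 f(z) = sqrt(C1 + z^2)


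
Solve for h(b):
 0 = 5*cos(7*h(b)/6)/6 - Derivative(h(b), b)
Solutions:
 -5*b/6 - 3*log(sin(7*h(b)/6) - 1)/7 + 3*log(sin(7*h(b)/6) + 1)/7 = C1


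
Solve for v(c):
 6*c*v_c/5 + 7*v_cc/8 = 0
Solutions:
 v(c) = C1 + C2*erf(2*sqrt(210)*c/35)


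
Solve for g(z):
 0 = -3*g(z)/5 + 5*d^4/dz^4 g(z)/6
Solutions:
 g(z) = C1*exp(-sqrt(15)*2^(1/4)*z/5) + C2*exp(sqrt(15)*2^(1/4)*z/5) + C3*sin(sqrt(15)*2^(1/4)*z/5) + C4*cos(sqrt(15)*2^(1/4)*z/5)


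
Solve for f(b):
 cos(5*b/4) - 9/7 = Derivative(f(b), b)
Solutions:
 f(b) = C1 - 9*b/7 + 4*sin(5*b/4)/5


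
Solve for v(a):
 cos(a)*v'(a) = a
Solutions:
 v(a) = C1 + Integral(a/cos(a), a)


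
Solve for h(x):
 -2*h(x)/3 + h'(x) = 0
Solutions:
 h(x) = C1*exp(2*x/3)


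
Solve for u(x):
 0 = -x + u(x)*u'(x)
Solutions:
 u(x) = -sqrt(C1 + x^2)
 u(x) = sqrt(C1 + x^2)


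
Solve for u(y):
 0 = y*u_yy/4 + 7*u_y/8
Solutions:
 u(y) = C1 + C2/y^(5/2)


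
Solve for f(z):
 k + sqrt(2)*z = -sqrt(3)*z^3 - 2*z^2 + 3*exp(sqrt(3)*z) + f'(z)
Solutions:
 f(z) = C1 + k*z + sqrt(3)*z^4/4 + 2*z^3/3 + sqrt(2)*z^2/2 - sqrt(3)*exp(sqrt(3)*z)


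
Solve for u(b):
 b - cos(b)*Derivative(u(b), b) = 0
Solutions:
 u(b) = C1 + Integral(b/cos(b), b)


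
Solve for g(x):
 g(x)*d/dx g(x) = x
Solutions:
 g(x) = -sqrt(C1 + x^2)
 g(x) = sqrt(C1 + x^2)


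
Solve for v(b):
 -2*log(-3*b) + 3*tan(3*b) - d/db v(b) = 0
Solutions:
 v(b) = C1 - 2*b*log(-b) - 2*b*log(3) + 2*b - log(cos(3*b))


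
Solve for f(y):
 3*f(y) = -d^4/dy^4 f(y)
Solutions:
 f(y) = (C1*sin(sqrt(2)*3^(1/4)*y/2) + C2*cos(sqrt(2)*3^(1/4)*y/2))*exp(-sqrt(2)*3^(1/4)*y/2) + (C3*sin(sqrt(2)*3^(1/4)*y/2) + C4*cos(sqrt(2)*3^(1/4)*y/2))*exp(sqrt(2)*3^(1/4)*y/2)


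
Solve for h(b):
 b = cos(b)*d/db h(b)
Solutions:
 h(b) = C1 + Integral(b/cos(b), b)


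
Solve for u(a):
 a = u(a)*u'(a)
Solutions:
 u(a) = -sqrt(C1 + a^2)
 u(a) = sqrt(C1 + a^2)


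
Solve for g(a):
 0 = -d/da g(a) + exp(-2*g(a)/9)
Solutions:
 g(a) = 9*log(-sqrt(C1 + a)) - 9*log(3) + 9*log(2)/2
 g(a) = 9*log(C1 + a)/2 - 9*log(3) + 9*log(2)/2


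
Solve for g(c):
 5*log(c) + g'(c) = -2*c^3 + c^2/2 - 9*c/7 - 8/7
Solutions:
 g(c) = C1 - c^4/2 + c^3/6 - 9*c^2/14 - 5*c*log(c) + 27*c/7
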